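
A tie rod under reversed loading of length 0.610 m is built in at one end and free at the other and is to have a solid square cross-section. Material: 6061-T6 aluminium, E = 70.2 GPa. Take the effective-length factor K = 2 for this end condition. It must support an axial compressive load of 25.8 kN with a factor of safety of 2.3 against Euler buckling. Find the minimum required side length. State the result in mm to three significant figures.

Required P_cr = n·P = 2.3 × 25.8 = 59.34 kN
L_e = K·L = 2 × 0.610 = 1.220 m
Required I = P_cr·L_e²/(π²E) = 5.934×10^4 × 1.220² / (π² × 7.02×10^10) = 1.275×10^-7 m⁴
I_req = 1.275×10^5 mm⁴
Solid square: I = a⁴/12  ⇒  a = (12I)^(1/4) = (12×1.275×10^5)^(1/4) = 35.2 mm

a ≈ 35.2 mm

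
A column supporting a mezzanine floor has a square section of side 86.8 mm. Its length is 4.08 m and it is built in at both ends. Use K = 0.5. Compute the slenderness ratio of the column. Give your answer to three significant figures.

I = a⁴/12 = 86.8⁴/12 = 4.730×10^6 mm⁴
A = 7.534×10^3 mm²;  r_min = √(I/A) = √(4.730×10^6/7.534×10^3) = 25.06 mm
L_e = K·L = 0.5 × 4.08 m = 2.040 m = 2040.0 mm
λ = L_e / r_min = 2040.0 / 25.06 = 81.4

λ ≈ 81.4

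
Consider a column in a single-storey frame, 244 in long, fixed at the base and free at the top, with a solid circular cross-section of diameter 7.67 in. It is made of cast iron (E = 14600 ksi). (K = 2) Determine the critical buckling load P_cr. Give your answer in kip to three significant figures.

I = πd⁴/64 = π×7.67⁴/64 = 169.9 in⁴
Effective length L_e = K·L = 2 × 244 = 488.0 in
P_cr = π²EI / L_e² = π² × 14600×10³ × 169.9 / 488.0² = 1.028×10^5 lb

P_cr ≈ 103 kip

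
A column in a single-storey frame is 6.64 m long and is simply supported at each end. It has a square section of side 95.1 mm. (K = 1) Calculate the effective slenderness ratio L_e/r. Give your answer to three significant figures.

For a square r = a/√12 = 95.1/√12 = 27.45 mm
L_e = K·L = 1 × 6.64 m = 6.640 m = 6640.0 mm
λ = L_e / r_min = 6640.0 / 27.45 = 242

λ ≈ 242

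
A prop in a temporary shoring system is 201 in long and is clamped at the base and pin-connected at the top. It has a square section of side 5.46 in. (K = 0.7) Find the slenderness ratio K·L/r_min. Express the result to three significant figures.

λ ≈ 89.3

I = a⁴/12 = 5.46⁴/12 = 74.06 in⁴
A = 29.81 in²;  r_min = √(I/A) = √(74.06/29.81) = 1.576 in
L_e = K·L = 0.7 × 201 = 140.7 in
λ = L_e / r_min = 140.70 / 1.576 = 89.3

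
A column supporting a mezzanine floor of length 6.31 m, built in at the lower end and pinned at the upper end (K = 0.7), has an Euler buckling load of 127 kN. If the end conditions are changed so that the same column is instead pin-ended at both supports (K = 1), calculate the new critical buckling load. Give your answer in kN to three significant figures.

P_cr ∝ 1/K², so P_cr,new = P_cr,old × (K_old/K_new)² = 127 × (0.7/1)²
= 127 × 0.4900 = 62.2 kN

P_cr ≈ 62.2 kN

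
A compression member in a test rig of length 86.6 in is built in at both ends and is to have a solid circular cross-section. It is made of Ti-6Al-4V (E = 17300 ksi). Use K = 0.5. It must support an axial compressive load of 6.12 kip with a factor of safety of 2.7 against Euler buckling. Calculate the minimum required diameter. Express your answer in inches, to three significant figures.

Required P_cr = n·P = 2.7 × 6.12 = 16.52 kip
L_e = K·L = 0.5 × 86.6 = 43.30 in
Required I = P_cr·L_e²/(π²E) = 1.652×10^4 × 43.30² / (π² × 1.73×10^7) = 0.1814 in⁴
Solid circle: I = πd⁴/64  ⇒  d = (64I/π)^(1/4) = (64×0.1814/π)^(1/4) = 1.39 in

d ≈ 1.39 in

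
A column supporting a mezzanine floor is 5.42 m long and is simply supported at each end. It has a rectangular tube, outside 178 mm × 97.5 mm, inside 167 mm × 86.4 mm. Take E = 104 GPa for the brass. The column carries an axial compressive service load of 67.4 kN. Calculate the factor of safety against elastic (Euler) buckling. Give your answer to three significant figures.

n ≈ 2.47

Weak-axis I_min = (h_o·b_o³ − h_i·b_i³)/12 with b_o = 97.5, b_i = 86.40 mm (shorter outer/inner sides).
I_min = (178×97.5³ − 167.0×86.40³)/12 = 4.773×10^6 mm⁴
I = 4.773×10^6 mm⁴ = 4.773×10^-6 m⁴
Effective length L_e = K·L = 1 × 5.42 = 5.420 m
P_cr = π²EI / L_e² = π² × 104×10⁹ × 4.773×10^-6 / 5.420² = 1.668×10^5 N
Factor of safety n = P_cr / P = 166.76 / 67.4 = 2.47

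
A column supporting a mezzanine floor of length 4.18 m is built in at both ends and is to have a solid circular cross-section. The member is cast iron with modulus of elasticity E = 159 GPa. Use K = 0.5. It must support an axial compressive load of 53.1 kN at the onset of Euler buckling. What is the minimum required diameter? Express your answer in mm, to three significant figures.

d ≈ 41.7 mm

L_e = K·L = 0.5 × 4.18 = 2.090 m
Required I = P_cr·L_e²/(π²E) = 5.310×10^4 × 2.090² / (π² × 1.59×10^11) = 1.478×10^-7 m⁴
I_req = 1.478×10^5 mm⁴
Solid circle: I = πd⁴/64  ⇒  d = (64I/π)^(1/4) = (64×1.478×10^5/π)^(1/4) = 41.7 mm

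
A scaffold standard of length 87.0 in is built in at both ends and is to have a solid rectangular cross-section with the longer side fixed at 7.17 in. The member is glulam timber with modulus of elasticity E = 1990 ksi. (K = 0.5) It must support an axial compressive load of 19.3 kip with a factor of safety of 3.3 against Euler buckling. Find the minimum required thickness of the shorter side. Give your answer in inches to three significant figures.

b ≈ 2.17 in

Required P_cr = n·P = 3.3 × 19.3 = 63.69 kip
L_e = K·L = 0.5 × 87.0 = 43.50 in
Required I = P_cr·L_e²/(π²E) = 6.369×10^4 × 43.50² / (π² × 1.99×10^6) = 6.136 in⁴
Rectangle, weak axis: I_min = h·b³/12 with h = 7.17 in fixed  ⇒  b = (12I/h)^(1/3) = 2.17 in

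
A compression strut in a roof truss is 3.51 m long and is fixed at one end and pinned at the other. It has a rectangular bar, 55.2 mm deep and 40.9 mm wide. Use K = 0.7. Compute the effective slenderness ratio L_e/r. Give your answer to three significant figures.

For a rectangle r_min = b/√12 = 40.9/√12 = 11.81 mm
L_e = K·L = 0.7 × 3.51 m = 2.457 m = 2457.0 mm
λ = L_e / r_min = 2457.0 / 11.81 = 208

λ ≈ 208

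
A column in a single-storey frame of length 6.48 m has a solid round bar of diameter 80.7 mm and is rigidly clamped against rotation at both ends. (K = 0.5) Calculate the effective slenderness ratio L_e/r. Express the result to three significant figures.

For a solid circle r = d/4 = 80.7/4 = 20.18 mm
L_e = K·L = 0.5 × 6.48 m = 3.240 m = 3240.0 mm
λ = L_e / r_min = 3240.0 / 20.18 = 161

λ ≈ 161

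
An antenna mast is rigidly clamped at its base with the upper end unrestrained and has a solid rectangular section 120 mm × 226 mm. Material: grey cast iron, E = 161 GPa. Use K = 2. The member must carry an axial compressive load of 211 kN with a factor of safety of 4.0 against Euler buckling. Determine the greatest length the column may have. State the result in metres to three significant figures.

Buckling occurs about the weak axis: I_min = h·b³/12 with b = 120 mm (the shorter side).
I_min = 226×120³/12 = 3.254×10^7 mm⁴
I = 3.254×10^-5 m⁴
Required critical load P_cr = n·P = 4.0 × 211 = 844.0 kN = 8.440×10^5 N
From P_cr = π²EI/(K·L)²:  L = (1/K)·√(π²EI/P_cr) = (1/2)·√(π²×1.61×10^11×3.254×10^-5/8.440×10^5)
L = 3.91 m

L_max ≈ 3.91 m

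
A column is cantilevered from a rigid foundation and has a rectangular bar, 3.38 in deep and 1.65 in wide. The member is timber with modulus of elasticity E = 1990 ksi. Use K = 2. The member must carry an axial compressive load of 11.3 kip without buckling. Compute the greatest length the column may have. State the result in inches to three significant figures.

L_max ≈ 23.4 in

Buckling occurs about the weak axis: I_min = h·b³/12 with b = 1.65 in (the shorter side).
I_min = 3.38×1.65³/12 = 1.265 in⁴
At the buckling limit P_cr = P = 1.130×10^4 lb
From P_cr = π²EI/(K·L)²:  L = (1/K)·√(π²EI/P_cr) = (1/2)·√(π²×1.99×10^6×1.265/1.130×10^4)
L = 23.4 in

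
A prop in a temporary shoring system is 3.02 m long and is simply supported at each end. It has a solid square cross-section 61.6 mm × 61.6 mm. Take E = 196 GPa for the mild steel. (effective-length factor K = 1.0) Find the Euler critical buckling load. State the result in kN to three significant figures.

I = a⁴/12 = 61.6⁴/12 = 1.200×10^6 mm⁴
I = 1.200×10^6 mm⁴ = 1.200×10^-6 m⁴
Effective length L_e = K·L = 1 × 3.02 = 3.020 m
P_cr = π²EI / L_e² = π² × 196×10⁹ × 1.200×10^-6 / 3.020² = 2.545×10^5 N

P_cr ≈ 254 kN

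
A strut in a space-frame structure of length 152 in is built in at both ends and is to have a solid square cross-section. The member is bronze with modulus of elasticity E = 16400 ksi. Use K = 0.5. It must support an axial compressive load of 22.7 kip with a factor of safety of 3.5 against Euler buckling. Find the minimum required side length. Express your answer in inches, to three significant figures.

a ≈ 2.42 in

Required P_cr = n·P = 3.5 × 22.7 = 79.45 kip
L_e = K·L = 0.5 × 152 = 76.00 in
Required I = P_cr·L_e²/(π²E) = 7.945×10^4 × 76.00² / (π² × 1.64×10^7) = 2.835 in⁴
Solid square: I = a⁴/12  ⇒  a = (12I)^(1/4) = (12×2.835)^(1/4) = 2.42 in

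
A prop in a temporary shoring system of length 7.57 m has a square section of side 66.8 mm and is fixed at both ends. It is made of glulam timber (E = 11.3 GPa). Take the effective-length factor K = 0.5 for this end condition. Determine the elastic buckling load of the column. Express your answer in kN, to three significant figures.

I = a⁴/12 = 66.8⁴/12 = 1.659×10^6 mm⁴
I = 1.659×10^6 mm⁴ = 1.659×10^-6 m⁴
Effective length L_e = K·L = 0.5 × 7.57 = 3.785 m
P_cr = π²EI / L_e² = π² × 11.3×10⁹ × 1.659×10^-6 / 3.785² = 1.292×10^4 N

P_cr ≈ 12.9 kN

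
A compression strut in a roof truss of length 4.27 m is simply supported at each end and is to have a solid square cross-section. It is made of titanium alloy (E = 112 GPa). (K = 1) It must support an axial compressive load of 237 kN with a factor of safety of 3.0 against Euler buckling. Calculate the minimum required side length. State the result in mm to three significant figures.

a ≈ 109 mm

Required P_cr = n·P = 3.0 × 237 = 711.0 kN
L_e = K·L = 1 × 4.27 = 4.270 m
Required I = P_cr·L_e²/(π²E) = 7.110×10^5 × 4.270² / (π² × 1.12×10^11) = 1.173×10^-5 m⁴
I_req = 1.173×10^7 mm⁴
Solid square: I = a⁴/12  ⇒  a = (12I)^(1/4) = (12×1.173×10^7)^(1/4) = 109 mm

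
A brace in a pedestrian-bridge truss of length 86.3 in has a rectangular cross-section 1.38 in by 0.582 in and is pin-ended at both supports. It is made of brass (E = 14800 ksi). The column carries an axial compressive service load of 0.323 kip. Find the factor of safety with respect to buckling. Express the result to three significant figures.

Buckling occurs about the weak axis: I_min = h·b³/12 with b = 0.582 in (the shorter side).
I_min = 1.38×0.582³/12 = 2.267×10^-2 in⁴
Effective length L_e = K·L = 1 × 86.3 = 86.30 in
P_cr = π²EI / L_e² = π² × 14800×10³ × 2.267×10^-2 / 86.30² = 444.6 lb
Factor of safety n = P_cr / P = 0.44464 / 0.323 = 1.38

n ≈ 1.38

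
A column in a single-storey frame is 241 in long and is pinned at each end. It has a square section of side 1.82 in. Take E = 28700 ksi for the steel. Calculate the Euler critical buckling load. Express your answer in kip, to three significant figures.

I = a⁴/12 = 1.82⁴/12 = 0.9143 in⁴
Effective length L_e = K·L = 1 × 241 = 241.0 in
P_cr = π²EI / L_e² = π² × 28700×10³ × 0.9143 / 241.0² = 4.459×10^3 lb

P_cr ≈ 4.46 kip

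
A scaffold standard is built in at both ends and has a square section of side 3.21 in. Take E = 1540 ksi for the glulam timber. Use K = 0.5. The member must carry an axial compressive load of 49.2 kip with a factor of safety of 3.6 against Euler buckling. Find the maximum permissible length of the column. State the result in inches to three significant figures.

L_max ≈ 55.1 in

I = a⁴/12 = 3.21⁴/12 = 8.848 in⁴
Required critical load P_cr = n·P = 3.6 × 49.2 = 177.1 kip = 1.771×10^5 lb
From P_cr = π²EI/(K·L)²:  L = (1/K)·√(π²EI/P_cr) = (1/0.5)·√(π²×1.54×10^6×8.848/1.771×10^5)
L = 55.1 in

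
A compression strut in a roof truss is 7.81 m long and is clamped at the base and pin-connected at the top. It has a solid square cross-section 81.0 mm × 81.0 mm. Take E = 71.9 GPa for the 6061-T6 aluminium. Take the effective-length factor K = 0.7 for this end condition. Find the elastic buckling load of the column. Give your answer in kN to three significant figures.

I = a⁴/12 = 81.0⁴/12 = 3.587×10^6 mm⁴
I = 3.587×10^6 mm⁴ = 3.587×10^-6 m⁴
Effective length L_e = K·L = 0.7 × 7.81 = 5.467 m
P_cr = π²EI / L_e² = π² × 71.9×10⁹ × 3.587×10^-6 / 5.467² = 8.517×10^4 N

P_cr ≈ 85.2 kN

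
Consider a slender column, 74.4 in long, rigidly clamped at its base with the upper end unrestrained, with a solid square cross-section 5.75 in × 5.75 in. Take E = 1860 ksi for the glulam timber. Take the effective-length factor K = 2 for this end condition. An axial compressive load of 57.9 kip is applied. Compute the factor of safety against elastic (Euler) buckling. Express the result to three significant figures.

I = a⁴/12 = 5.75⁴/12 = 91.09 in⁴
Effective length L_e = K·L = 2 × 74.4 = 148.8 in
P_cr = π²EI / L_e² = π² × 1860×10³ × 91.09 / 148.8² = 7.553×10^4 lb
Factor of safety n = P_cr / P = 75.526 / 57.9 = 1.30

n ≈ 1.30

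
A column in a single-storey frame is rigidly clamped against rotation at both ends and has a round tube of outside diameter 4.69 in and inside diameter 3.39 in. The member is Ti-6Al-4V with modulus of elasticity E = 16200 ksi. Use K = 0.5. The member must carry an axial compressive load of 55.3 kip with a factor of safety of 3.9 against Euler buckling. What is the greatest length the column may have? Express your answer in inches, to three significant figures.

d_o = 4.69 in, d_i = 3.39 in
I = π(d_o⁴ − d_i⁴)/64 = π(4.69⁴ − 3.390⁴)/64 = 17.27 in⁴
Required critical load P_cr = n·P = 3.9 × 55.3 = 215.7 kip = 2.157×10^5 lb
From P_cr = π²EI/(K·L)²:  L = (1/K)·√(π²EI/P_cr) = (1/0.5)·√(π²×1.62×10^7×17.27/2.157×10^5)
L = 226 in

L_max ≈ 226 in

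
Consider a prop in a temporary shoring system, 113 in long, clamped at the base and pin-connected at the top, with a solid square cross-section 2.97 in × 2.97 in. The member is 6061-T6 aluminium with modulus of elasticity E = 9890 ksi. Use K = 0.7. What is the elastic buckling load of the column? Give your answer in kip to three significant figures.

I = a⁴/12 = 2.97⁴/12 = 6.484 in⁴
Effective length L_e = K·L = 0.7 × 113 = 79.10 in
P_cr = π²EI / L_e² = π² × 9890×10³ × 6.484 / 79.10² = 1.012×10^5 lb

P_cr ≈ 101 kip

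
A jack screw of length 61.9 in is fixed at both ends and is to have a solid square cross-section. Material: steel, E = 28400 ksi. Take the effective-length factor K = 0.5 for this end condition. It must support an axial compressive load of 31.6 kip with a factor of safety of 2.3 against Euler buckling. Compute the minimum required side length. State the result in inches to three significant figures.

Required P_cr = n·P = 2.3 × 31.6 = 72.68 kip
L_e = K·L = 0.5 × 61.9 = 30.95 in
Required I = P_cr·L_e²/(π²E) = 7.268×10^4 × 30.95² / (π² × 2.84×10^7) = 0.2484 in⁴
Solid square: I = a⁴/12  ⇒  a = (12I)^(1/4) = (12×0.2484)^(1/4) = 1.31 in

a ≈ 1.31 in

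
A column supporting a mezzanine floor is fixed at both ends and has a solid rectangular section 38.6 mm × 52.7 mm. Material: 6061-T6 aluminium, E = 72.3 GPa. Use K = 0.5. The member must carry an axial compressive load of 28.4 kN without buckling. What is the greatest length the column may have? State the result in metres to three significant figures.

L_max ≈ 5.04 m

Buckling occurs about the weak axis: I_min = h·b³/12 with b = 38.6 mm (the shorter side).
I_min = 52.7×38.6³/12 = 2.526×10^5 mm⁴
I = 2.526×10^-7 m⁴
At the buckling limit P_cr = P = 2.840×10^4 N
From P_cr = π²EI/(K·L)²:  L = (1/K)·√(π²EI/P_cr) = (1/0.5)·√(π²×7.23×10^10×2.526×10^-7/2.840×10^4)
L = 5.04 m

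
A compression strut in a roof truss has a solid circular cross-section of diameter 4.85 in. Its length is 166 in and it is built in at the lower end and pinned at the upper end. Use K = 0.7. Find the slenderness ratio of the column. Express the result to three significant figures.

λ ≈ 95.8

I = πd⁴/64 = π×4.85⁴/64 = 27.16 in⁴
A = 18.47 in²;  r_min = √(I/A) = √(27.16/18.47) = 1.212 in
L_e = K·L = 0.7 × 166 = 116.2 in
λ = L_e / r_min = 116.20 / 1.212 = 95.8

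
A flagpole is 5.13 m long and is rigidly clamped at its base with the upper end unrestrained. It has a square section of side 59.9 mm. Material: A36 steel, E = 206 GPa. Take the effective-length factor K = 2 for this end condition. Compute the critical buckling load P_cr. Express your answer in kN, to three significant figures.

P_cr ≈ 20.7 kN

I = a⁴/12 = 59.9⁴/12 = 1.073×10^6 mm⁴
I = 1.073×10^6 mm⁴ = 1.073×10^-6 m⁴
Effective length L_e = K·L = 2 × 5.13 = 10.26 m
P_cr = π²EI / L_e² = π² × 206×10⁹ × 1.073×10^-6 / 10.26² = 2.072×10^4 N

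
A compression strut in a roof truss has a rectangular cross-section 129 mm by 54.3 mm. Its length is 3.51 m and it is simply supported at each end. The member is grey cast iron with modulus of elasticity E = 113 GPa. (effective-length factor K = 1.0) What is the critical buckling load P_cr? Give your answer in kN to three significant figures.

P_cr ≈ 156 kN

Buckling occurs about the weak axis: I_min = h·b³/12 with b = 54.3 mm (the shorter side).
I_min = 129×54.3³/12 = 1.721×10^6 mm⁴
I = 1.721×10^6 mm⁴ = 1.721×10^-6 m⁴
Effective length L_e = K·L = 1 × 3.51 = 3.510 m
P_cr = π²EI / L_e² = π² × 113×10⁹ × 1.721×10^-6 / 3.510² = 1.558×10^5 N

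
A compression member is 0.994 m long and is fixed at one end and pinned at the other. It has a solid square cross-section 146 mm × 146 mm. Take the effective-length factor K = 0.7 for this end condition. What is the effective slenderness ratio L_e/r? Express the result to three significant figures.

For a square r = a/√12 = 146/√12 = 42.15 mm
L_e = K·L = 0.7 × 0.994 m = 0.6958 m = 695.80 mm
λ = L_e / r_min = 695.80 / 42.15 = 16.5

λ ≈ 16.5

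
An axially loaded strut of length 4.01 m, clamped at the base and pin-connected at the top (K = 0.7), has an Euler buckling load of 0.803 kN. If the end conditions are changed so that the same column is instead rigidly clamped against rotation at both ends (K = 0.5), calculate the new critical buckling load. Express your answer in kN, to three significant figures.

P_cr ∝ 1/K², so P_cr,new = P_cr,old × (K_old/K_new)² = 0.803 × (0.7/0.5)²
= 0.803 × 1.960 = 1.57 kN

P_cr ≈ 1.57 kN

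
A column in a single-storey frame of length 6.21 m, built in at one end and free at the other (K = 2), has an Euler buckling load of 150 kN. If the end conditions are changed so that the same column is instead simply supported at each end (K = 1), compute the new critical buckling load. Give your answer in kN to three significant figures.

P_cr ∝ 1/K², so P_cr,new = P_cr,old × (K_old/K_new)² = 150 × (2/1)²
= 150 × 4.000 = 600 kN

P_cr ≈ 600 kN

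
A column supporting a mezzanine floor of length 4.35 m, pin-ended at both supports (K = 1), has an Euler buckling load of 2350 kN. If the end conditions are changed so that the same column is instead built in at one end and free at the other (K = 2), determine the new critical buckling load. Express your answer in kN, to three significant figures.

P_cr ∝ 1/K², so P_cr,new = P_cr,old × (K_old/K_new)² = 2350 × (1/2)²
= 2350 × 0.2500 = 588 kN

P_cr ≈ 588 kN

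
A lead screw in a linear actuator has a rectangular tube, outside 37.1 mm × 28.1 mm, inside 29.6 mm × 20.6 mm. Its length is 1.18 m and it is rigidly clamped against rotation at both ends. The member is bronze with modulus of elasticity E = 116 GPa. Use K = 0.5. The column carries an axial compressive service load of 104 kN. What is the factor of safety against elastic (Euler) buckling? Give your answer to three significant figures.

n ≈ 1.49

Weak-axis I_min = (h_o·b_o³ − h_i·b_i³)/12 with b_o = 28.1, b_i = 20.60 mm (shorter outer/inner sides).
I_min = (37.1×28.1³ − 29.60×20.60³)/12 = 4.703×10^4 mm⁴
I = 4.703×10^4 mm⁴ = 4.703×10^-8 m⁴
Effective length L_e = K·L = 0.5 × 1.18 = 0.5900 m
P_cr = π²EI / L_e² = π² × 116×10⁹ × 4.703×10^-8 / 0.5900² = 1.547×10^5 N
Factor of safety n = P_cr / P = 154.69 / 104 = 1.49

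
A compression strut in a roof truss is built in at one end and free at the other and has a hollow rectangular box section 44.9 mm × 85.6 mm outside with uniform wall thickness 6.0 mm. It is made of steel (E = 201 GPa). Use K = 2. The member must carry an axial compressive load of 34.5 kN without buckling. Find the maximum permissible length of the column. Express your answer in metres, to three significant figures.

Inner dimensions: h_i = 85.6 − 2×6.0 = 73.60 mm, b_i = 44.9 − 2×6.0 = 32.90 mm
Weak-axis I_min = (h_o·b_o³ − h_i·b_i³)/12 with b_o = 44.9, b_i = 32.90 mm (shorter outer/inner sides).
I_min = (85.6×44.9³ − 73.60×32.90³)/12 = 4.273×10^5 mm⁴
I = 4.273×10^-7 m⁴
At the buckling limit P_cr = P = 3.450×10^4 N
From P_cr = π²EI/(K·L)²:  L = (1/K)·√(π²EI/P_cr) = (1/2)·√(π²×2.01×10^11×4.273×10^-7/3.450×10^4)
L = 2.48 m

L_max ≈ 2.48 m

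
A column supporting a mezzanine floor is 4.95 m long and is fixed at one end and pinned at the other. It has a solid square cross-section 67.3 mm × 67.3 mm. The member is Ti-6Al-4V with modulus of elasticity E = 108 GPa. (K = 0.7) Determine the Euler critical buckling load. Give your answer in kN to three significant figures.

I = a⁴/12 = 67.3⁴/12 = 1.710×10^6 mm⁴
I = 1.710×10^6 mm⁴ = 1.710×10^-6 m⁴
Effective length L_e = K·L = 0.7 × 4.95 = 3.465 m
P_cr = π²EI / L_e² = π² × 108×10⁹ × 1.710×10^-6 / 3.465² = 1.518×10^5 N

P_cr ≈ 152 kN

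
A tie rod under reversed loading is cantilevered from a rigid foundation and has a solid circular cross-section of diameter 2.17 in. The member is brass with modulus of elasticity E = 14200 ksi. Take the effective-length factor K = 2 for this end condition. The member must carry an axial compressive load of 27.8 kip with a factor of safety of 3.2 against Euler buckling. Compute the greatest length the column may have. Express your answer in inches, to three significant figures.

L_max ≈ 20.7 in

I = πd⁴/64 = π×2.17⁴/64 = 1.088 in⁴
Required critical load P_cr = n·P = 3.2 × 27.8 = 88.96 kip = 8.896×10^4 lb
From P_cr = π²EI/(K·L)²:  L = (1/K)·√(π²EI/P_cr) = (1/2)·√(π²×1.42×10^7×1.088/8.896×10^4)
L = 20.7 in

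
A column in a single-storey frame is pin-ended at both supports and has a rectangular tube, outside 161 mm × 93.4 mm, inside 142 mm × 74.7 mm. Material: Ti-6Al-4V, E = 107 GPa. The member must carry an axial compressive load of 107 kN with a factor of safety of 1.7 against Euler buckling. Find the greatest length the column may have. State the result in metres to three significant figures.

Weak-axis I_min = (h_o·b_o³ − h_i·b_i³)/12 with b_o = 93.4, b_i = 74.70 mm (shorter outer/inner sides).
I_min = (161×93.4³ − 142.0×74.70³)/12 = 5.999×10^6 mm⁴
I = 5.999×10^-6 m⁴
Required critical load P_cr = n·P = 1.7 × 107 = 181.9 kN = 1.819×10^5 N
From P_cr = π²EI/(K·L)²:  L = (1/K)·√(π²EI/P_cr) = (1/1)·√(π²×1.07×10^11×5.999×10^-6/1.819×10^5)
L = 5.90 m

L_max ≈ 5.90 m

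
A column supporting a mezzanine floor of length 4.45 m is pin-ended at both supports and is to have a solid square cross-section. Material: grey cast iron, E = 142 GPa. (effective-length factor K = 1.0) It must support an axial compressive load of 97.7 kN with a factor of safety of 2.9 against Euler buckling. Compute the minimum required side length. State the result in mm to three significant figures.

a ≈ 83.3 mm

Required P_cr = n·P = 2.9 × 97.7 = 283.3 kN
L_e = K·L = 1 × 4.45 = 4.450 m
Required I = P_cr·L_e²/(π²E) = 2.833×10^5 × 4.450² / (π² × 1.42×10^11) = 4.003×10^-6 m⁴
I_req = 4.003×10^6 mm⁴
Solid square: I = a⁴/12  ⇒  a = (12I)^(1/4) = (12×4.003×10^6)^(1/4) = 83.3 mm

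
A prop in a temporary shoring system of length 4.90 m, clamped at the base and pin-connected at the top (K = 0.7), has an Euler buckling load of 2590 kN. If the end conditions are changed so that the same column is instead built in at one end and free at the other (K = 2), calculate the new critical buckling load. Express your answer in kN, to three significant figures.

P_cr ≈ 317 kN

P_cr ∝ 1/K², so P_cr,new = P_cr,old × (K_old/K_new)² = 2590 × (0.7/2)²
= 2590 × 0.1225 = 317 kN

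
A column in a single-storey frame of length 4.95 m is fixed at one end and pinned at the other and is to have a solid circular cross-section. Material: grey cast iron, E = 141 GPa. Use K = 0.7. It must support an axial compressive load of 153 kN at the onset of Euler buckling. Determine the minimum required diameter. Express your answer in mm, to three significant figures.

L_e = K·L = 0.7 × 4.95 = 3.465 m
Required I = P_cr·L_e²/(π²E) = 1.530×10^5 × 3.465² / (π² × 1.41×10^11) = 1.320×10^-6 m⁴
I_req = 1.320×10^6 mm⁴
Solid circle: I = πd⁴/64  ⇒  d = (64I/π)^(1/4) = (64×1.320×10^6/π)^(1/4) = 72.0 mm

d ≈ 72.0 mm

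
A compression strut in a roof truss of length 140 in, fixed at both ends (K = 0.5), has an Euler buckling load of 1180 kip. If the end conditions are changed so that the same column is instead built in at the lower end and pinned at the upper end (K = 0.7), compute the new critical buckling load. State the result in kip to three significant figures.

P_cr ∝ 1/K², so P_cr,new = P_cr,old × (K_old/K_new)² = 1180 × (0.5/0.7)²
= 1180 × 0.5102 = 602 kip

P_cr ≈ 602 kip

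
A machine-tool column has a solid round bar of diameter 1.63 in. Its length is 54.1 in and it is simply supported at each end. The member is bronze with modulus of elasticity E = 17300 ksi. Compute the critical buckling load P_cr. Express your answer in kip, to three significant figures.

P_cr ≈ 20.2 kip

I = πd⁴/64 = π×1.63⁴/64 = 0.3465 in⁴
Effective length L_e = K·L = 1 × 54.1 = 54.10 in
P_cr = π²EI / L_e² = π² × 17300×10³ × 0.3465 / 54.10² = 2.021×10^4 lb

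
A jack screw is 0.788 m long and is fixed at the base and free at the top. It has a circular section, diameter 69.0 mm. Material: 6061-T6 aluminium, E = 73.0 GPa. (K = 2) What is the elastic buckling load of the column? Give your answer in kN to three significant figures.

P_cr ≈ 323 kN

I = πd⁴/64 = π×69.0⁴/64 = 1.113×10^6 mm⁴
I = 1.113×10^6 mm⁴ = 1.113×10^-6 m⁴
Effective length L_e = K·L = 2 × 0.788 = 1.576 m
P_cr = π²EI / L_e² = π² × 73.0×10⁹ × 1.113×10^-6 / 1.576² = 3.228×10^5 N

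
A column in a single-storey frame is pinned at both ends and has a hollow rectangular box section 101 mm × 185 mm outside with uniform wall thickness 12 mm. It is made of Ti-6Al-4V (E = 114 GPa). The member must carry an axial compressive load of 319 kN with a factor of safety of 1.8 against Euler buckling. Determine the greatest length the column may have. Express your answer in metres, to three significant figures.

L_max ≈ 4.37 m

Inner dimensions: h_i = 185 − 2×12 = 161.0 mm, b_i = 101 − 2×12 = 77.00 mm
Weak-axis I_min = (h_o·b_o³ − h_i·b_i³)/12 with b_o = 101, b_i = 77.00 mm (shorter outer/inner sides).
I_min = (185×101³ − 161.0×77.00³)/12 = 9.759×10^6 mm⁴
I = 9.759×10^-6 m⁴
Required critical load P_cr = n·P = 1.8 × 319 = 574.2 kN = 5.742×10^5 N
From P_cr = π²EI/(K·L)²:  L = (1/K)·√(π²EI/P_cr) = (1/1)·√(π²×1.14×10^11×9.759×10^-6/5.742×10^5)
L = 4.37 m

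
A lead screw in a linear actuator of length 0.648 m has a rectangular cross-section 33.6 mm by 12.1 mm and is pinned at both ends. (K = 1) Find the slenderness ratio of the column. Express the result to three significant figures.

Buckling occurs about the weak axis: I_min = h·b³/12 with b = 12.1 mm (the shorter side).
I_min = 33.6×12.1³/12 = 4.960×10^3 mm⁴
A = 406.6 mm²;  r_min = √(I/A) = √(4.960×10^3/406.6) = 3.493 mm
L_e = K·L = 1 × 0.648 m = 0.6480 m = 648.00 mm
λ = L_e / r_min = 648.00 / 3.493 = 186

λ ≈ 186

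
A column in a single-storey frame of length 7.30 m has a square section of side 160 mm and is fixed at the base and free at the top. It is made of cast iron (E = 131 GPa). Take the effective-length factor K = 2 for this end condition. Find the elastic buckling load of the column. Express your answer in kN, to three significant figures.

I = a⁴/12 = 160⁴/12 = 5.461×10^7 mm⁴
I = 5.461×10^7 mm⁴ = 5.461×10^-5 m⁴
Effective length L_e = K·L = 2 × 7.30 = 14.60 m
P_cr = π²EI / L_e² = π² × 131×10⁹ × 5.461×10^-5 / 14.60² = 3.313×10^5 N

P_cr ≈ 331 kN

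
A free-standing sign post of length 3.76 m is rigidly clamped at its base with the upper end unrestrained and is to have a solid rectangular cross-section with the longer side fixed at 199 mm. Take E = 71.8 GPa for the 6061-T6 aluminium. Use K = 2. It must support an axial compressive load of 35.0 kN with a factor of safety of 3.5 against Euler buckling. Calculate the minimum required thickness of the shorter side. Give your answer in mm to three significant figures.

b ≈ 83.8 mm

Required P_cr = n·P = 3.5 × 35.0 = 122.5 kN
L_e = K·L = 2 × 3.76 = 7.520 m
Required I = P_cr·L_e²/(π²E) = 1.225×10^5 × 7.520² / (π² × 7.18×10^10) = 9.776×10^-6 m⁴
I_req = 9.776×10^6 mm⁴
Rectangle, weak axis: I_min = h·b³/12 with h = 199 mm fixed  ⇒  b = (12I/h)^(1/3) = 83.8 mm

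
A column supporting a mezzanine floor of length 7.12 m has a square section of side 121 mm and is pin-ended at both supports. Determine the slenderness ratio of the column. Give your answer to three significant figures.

λ ≈ 204

For a square r = a/√12 = 121/√12 = 34.93 mm
L_e = K·L = 1 × 7.12 m = 7.120 m = 7120.0 mm
λ = L_e / r_min = 7120.0 / 34.93 = 204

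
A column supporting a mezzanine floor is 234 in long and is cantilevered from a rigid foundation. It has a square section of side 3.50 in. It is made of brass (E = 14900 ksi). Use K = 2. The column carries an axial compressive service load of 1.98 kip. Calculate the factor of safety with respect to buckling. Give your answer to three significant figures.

n ≈ 4.24

I = a⁴/12 = 3.50⁴/12 = 12.51 in⁴
Effective length L_e = K·L = 2 × 234 = 468.0 in
P_cr = π²EI / L_e² = π² × 14900×10³ × 12.51 / 468.0² = 8.396×10^3 lb
Factor of safety n = P_cr / P = 8.3962 / 1.98 = 4.24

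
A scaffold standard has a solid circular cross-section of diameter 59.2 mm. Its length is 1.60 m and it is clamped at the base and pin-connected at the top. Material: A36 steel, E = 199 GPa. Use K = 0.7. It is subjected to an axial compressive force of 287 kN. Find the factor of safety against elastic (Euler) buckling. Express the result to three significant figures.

I = πd⁴/64 = π×59.2⁴/64 = 6.029×10^5 mm⁴
I = 6.029×10^5 mm⁴ = 6.029×10^-7 m⁴
Effective length L_e = K·L = 0.7 × 1.60 = 1.120 m
P_cr = π²EI / L_e² = π² × 199×10⁹ × 6.029×10^-7 / 1.120² = 9.440×10^5 N
Factor of safety n = P_cr / P = 944.00 / 287 = 3.29

n ≈ 3.29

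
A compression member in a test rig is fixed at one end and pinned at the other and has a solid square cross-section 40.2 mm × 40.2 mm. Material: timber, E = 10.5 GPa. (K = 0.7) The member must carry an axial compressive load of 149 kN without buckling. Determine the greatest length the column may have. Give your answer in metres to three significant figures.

I = a⁴/12 = 40.2⁴/12 = 2.176×10^5 mm⁴
I = 2.176×10^-7 m⁴
At the buckling limit P_cr = P = 1.490×10^5 N
From P_cr = π²EI/(K·L)²:  L = (1/K)·√(π²EI/P_cr) = (1/0.7)·√(π²×1.05×10^10×2.176×10^-7/1.490×10^5)
L = 0.556 m

L_max ≈ 0.556 m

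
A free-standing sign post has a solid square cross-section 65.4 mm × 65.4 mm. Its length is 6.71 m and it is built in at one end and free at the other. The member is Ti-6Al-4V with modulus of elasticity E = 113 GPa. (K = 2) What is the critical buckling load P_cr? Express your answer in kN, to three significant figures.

I = a⁴/12 = 65.4⁴/12 = 1.525×10^6 mm⁴
I = 1.525×10^6 mm⁴ = 1.525×10^-6 m⁴
Effective length L_e = K·L = 2 × 6.71 = 13.42 m
P_cr = π²EI / L_e² = π² × 113×10⁹ × 1.525×10^-6 / 13.42² = 9.441×10^3 N

P_cr ≈ 9.44 kN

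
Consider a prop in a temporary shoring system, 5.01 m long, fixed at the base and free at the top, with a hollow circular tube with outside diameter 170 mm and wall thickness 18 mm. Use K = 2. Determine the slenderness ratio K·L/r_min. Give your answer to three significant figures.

λ ≈ 185

Inner diameter d_i = 170 − 2×18 = 134.0 mm
I = π(d_o⁴ − d_i⁴)/64 = π(170⁴ − 134.0⁴)/64 = 2.517×10^7 mm⁴
A = 8.595×10^3 mm²;  r_min = √(I/A) = √(2.517×10^7/8.595×10^3) = 54.12 mm
L_e = K·L = 2 × 5.01 m = 10.02 m = 10020 mm
λ = L_e / r_min = 10020 / 54.12 = 185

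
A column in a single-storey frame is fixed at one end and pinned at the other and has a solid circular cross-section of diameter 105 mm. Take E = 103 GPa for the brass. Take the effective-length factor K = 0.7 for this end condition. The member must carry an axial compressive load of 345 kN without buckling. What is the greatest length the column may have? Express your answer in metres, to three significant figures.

I = πd⁴/64 = π×105⁴/64 = 5.967×10^6 mm⁴
I = 5.967×10^-6 m⁴
At the buckling limit P_cr = P = 3.450×10^5 N
From P_cr = π²EI/(K·L)²:  L = (1/K)·√(π²EI/P_cr) = (1/0.7)·√(π²×1.03×10^11×5.967×10^-6/3.450×10^5)
L = 5.99 m

L_max ≈ 5.99 m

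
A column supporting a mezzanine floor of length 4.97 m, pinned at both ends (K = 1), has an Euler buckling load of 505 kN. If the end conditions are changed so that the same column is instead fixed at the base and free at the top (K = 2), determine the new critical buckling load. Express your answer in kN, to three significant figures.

P_cr ≈ 126 kN

P_cr ∝ 1/K², so P_cr,new = P_cr,old × (K_old/K_new)² = 505 × (1/2)²
= 505 × 0.2500 = 126 kN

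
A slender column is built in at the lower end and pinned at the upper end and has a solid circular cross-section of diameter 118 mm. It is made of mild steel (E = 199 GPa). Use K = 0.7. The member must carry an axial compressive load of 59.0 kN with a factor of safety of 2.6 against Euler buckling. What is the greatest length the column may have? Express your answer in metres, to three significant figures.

L_max ≈ 15.8 m

I = πd⁴/64 = π×118⁴/64 = 9.517×10^6 mm⁴
I = 9.517×10^-6 m⁴
Required critical load P_cr = n·P = 2.6 × 59.0 = 153.4 kN = 1.534×10^5 N
From P_cr = π²EI/(K·L)²:  L = (1/K)·√(π²EI/P_cr) = (1/0.7)·√(π²×1.99×10^11×9.517×10^-6/1.534×10^5)
L = 15.8 m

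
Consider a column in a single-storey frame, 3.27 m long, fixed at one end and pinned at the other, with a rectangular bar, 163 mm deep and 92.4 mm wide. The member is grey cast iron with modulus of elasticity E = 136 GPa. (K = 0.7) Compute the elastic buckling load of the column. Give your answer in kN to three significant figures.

Buckling occurs about the weak axis: I_min = h·b³/12 with b = 92.4 mm (the shorter side).
I_min = 163×92.4³/12 = 1.072×10^7 mm⁴
I = 1.072×10^7 mm⁴ = 1.072×10^-5 m⁴
Effective length L_e = K·L = 0.7 × 3.27 = 2.289 m
P_cr = π²EI / L_e² = π² × 136×10⁹ × 1.072×10^-5 / 2.289² = 2.745×10^6 N

P_cr ≈ 2750 kN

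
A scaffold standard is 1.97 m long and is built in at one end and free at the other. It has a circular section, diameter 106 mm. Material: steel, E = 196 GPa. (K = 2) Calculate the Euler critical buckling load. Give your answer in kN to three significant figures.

I = πd⁴/64 = π×106⁴/64 = 6.197×10^6 mm⁴
I = 6.197×10^6 mm⁴ = 6.197×10^-6 m⁴
Effective length L_e = K·L = 2 × 1.97 = 3.940 m
P_cr = π²EI / L_e² = π² × 196×10⁹ × 6.197×10^-6 / 3.940² = 7.722×10^5 N

P_cr ≈ 772 kN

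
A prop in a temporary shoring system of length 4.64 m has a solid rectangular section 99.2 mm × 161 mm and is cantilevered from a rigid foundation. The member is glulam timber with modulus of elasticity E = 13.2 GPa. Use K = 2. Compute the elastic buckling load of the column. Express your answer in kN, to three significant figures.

Buckling occurs about the weak axis: I_min = h·b³/12 with b = 99.2 mm (the shorter side).
I_min = 161×99.2³/12 = 1.310×10^7 mm⁴
I = 1.310×10^7 mm⁴ = 1.310×10^-5 m⁴
Effective length L_e = K·L = 2 × 4.64 = 9.280 m
P_cr = π²EI / L_e² = π² × 13.2×10⁹ × 1.310×10^-5 / 9.280² = 1.981×10^4 N

P_cr ≈ 19.8 kN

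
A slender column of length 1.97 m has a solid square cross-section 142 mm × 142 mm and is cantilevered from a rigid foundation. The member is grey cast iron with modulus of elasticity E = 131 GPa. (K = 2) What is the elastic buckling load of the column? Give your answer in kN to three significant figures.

I = a⁴/12 = 142⁴/12 = 3.388×10^7 mm⁴
I = 3.388×10^7 mm⁴ = 3.388×10^-5 m⁴
Effective length L_e = K·L = 2 × 1.97 = 3.940 m
P_cr = π²EI / L_e² = π² × 131×10⁹ × 3.388×10^-5 / 3.940² = 2.822×10^6 N

P_cr ≈ 2820 kN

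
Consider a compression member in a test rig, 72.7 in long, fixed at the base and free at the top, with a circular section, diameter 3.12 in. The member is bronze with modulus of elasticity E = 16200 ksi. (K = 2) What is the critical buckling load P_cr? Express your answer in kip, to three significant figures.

P_cr ≈ 35.2 kip

I = πd⁴/64 = π×3.12⁴/64 = 4.651 in⁴
Effective length L_e = K·L = 2 × 72.7 = 145.4 in
P_cr = π²EI / L_e² = π² × 16200×10³ × 4.651 / 145.4² = 3.518×10^4 lb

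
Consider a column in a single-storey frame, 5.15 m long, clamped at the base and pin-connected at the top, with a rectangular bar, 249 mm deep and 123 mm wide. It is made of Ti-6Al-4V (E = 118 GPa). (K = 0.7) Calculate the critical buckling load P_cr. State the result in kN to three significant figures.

Buckling occurs about the weak axis: I_min = h·b³/12 with b = 123 mm (the shorter side).
I_min = 249×123³/12 = 3.861×10^7 mm⁴
I = 3.861×10^7 mm⁴ = 3.861×10^-5 m⁴
Effective length L_e = K·L = 0.7 × 5.15 = 3.605 m
P_cr = π²EI / L_e² = π² × 118×10⁹ × 3.861×10^-5 / 3.605² = 3.460×10^6 N

P_cr ≈ 3460 kN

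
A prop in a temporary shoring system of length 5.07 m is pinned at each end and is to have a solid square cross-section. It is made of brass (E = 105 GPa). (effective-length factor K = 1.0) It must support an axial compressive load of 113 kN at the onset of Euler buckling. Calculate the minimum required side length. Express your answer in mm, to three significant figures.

a ≈ 76.2 mm

L_e = K·L = 1 × 5.07 = 5.070 m
Required I = P_cr·L_e²/(π²E) = 1.130×10^5 × 5.070² / (π² × 1.05×10^11) = 2.803×10^-6 m⁴
I_req = 2.803×10^6 mm⁴
Solid square: I = a⁴/12  ⇒  a = (12I)^(1/4) = (12×2.803×10^6)^(1/4) = 76.2 mm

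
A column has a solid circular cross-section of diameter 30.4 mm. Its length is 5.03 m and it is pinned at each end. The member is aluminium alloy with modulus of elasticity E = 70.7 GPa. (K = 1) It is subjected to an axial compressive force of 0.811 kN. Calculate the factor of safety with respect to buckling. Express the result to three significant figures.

I = πd⁴/64 = π×30.4⁴/64 = 4.192×10^4 mm⁴
I = 4.192×10^4 mm⁴ = 4.192×10^-8 m⁴
Effective length L_e = K·L = 1 × 5.03 = 5.030 m
P_cr = π²EI / L_e² = π² × 70.7×10⁹ × 4.192×10^-8 / 5.030² = 1.156×10^3 N
Factor of safety n = P_cr / P = 1.1562 / 0.811 = 1.43

n ≈ 1.43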